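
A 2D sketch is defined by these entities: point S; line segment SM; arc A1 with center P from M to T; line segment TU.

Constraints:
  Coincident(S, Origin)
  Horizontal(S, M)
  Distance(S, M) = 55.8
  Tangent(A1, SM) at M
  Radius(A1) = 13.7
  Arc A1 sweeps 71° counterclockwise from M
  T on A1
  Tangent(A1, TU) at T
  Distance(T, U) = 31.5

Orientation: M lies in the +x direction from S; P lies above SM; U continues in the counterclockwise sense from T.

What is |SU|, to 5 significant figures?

88.121

S is at the origin; S and M share the same y with |SM| = 55.8 and M on the +x side, so M = (55.800, 0.0000). Tangency of A1 to SM means the radius PM is perpendicular to SM, so P = M + (0, 13.7) = (55.800, 13.700). On A1, M sits at bearing -90° from P; a 71° counterclockwise sweep puts T at bearing -19°, so T = P + 13.7·(cos -19°, sin -19°) = (68.754, 9.2397). Since A1 is tangent to TU there, PT ⟂ TU, so TU runs along (−sin -19°, cos -19°); with |TU| = 31.5, U = (79.009, 39.024). Then |SU| = |U − S| = 88.121.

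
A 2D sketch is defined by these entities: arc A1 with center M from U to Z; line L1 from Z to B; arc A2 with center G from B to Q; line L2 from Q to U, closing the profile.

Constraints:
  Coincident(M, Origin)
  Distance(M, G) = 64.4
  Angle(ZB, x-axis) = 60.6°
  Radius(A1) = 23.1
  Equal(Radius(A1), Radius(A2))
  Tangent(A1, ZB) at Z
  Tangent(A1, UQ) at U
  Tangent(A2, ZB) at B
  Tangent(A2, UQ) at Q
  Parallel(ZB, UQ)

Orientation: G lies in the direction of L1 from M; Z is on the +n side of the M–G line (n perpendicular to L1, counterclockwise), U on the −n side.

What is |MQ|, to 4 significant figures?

68.42

The slot axis is L1's direction at 60.6°, so u = (cos 60.6°, sin 60.6°) = (0.4909, 0.8712) and n = (−sin 60.6°, cos 60.6°) = (-0.8712, 0.4909). M is at the origin and G lies 64.4 along u from M, so G = 64.4·u = (31.61, 56.11). Tangency of A1 to both parallel lines with radius 23.1 puts Z and U at M ± 23.1·n: Z = (-20.13, 11.34), U = (20.13, -11.34). Equal radii place B and Q the same way about G: B = G + 23.1·n = (11.49, 67.45), Q = G − 23.1·n = (51.74, 44.77). Then |MQ| = |Q − M| = 68.42.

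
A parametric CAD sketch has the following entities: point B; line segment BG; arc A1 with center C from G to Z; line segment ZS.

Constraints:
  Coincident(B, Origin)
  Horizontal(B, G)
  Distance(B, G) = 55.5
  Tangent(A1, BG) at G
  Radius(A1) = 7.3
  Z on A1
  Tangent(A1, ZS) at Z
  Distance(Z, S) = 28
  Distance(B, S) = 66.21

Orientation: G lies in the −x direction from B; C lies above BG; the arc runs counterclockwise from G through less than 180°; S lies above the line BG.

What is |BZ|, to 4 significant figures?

49.28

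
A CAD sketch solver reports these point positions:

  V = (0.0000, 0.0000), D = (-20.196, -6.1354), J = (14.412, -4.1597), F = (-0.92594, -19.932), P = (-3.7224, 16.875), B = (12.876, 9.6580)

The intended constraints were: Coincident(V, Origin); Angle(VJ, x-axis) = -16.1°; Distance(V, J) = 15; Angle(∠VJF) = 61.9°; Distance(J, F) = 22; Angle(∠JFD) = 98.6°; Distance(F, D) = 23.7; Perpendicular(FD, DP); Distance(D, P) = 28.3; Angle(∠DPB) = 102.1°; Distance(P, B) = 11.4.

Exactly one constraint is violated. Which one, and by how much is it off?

Distance(P, B) = 11.4 — off by 6.70.

V = (0.00, 0.00) ✓; VJ at -16.10° ✓; |VJ| = 15.00 ✓; ∠VJF = 61.90° ✓; |JF| = 22.00 ✓; ∠JFD = 98.60° ✓; |FD| = 23.70 ✓; ∠(FD, DP) = 90.00° ✓; |DP| = 28.30 ✓; ∠DPB = 102.1° ✓; |PB| = 18.10 ✗.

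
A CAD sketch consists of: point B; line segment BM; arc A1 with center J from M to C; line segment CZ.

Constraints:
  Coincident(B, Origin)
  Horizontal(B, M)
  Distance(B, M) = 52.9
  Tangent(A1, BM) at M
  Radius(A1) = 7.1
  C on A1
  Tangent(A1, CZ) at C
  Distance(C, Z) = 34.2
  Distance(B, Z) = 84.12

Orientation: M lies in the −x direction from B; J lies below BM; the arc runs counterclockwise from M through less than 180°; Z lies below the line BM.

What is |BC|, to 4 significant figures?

58.84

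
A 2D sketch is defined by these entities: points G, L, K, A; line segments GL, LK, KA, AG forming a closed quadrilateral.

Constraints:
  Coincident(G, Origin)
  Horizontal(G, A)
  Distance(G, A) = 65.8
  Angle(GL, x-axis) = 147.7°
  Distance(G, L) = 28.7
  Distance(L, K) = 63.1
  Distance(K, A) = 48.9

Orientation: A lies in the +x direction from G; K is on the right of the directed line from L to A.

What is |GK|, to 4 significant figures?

34.89

G is at the origin; G and A share the same y with |GA| = 65.8 and A in +x, so A = (65.8, 0). GL runs at 147.7° with |GL| = 28.7, so L = (-24.26, 15.34). K is determined by |LK| = 63.1 and |KA| = 48.9 together: it lies at the intersection of circle(L, 63.1) and circle(A, 48.9). With |LA| = 91.36, the foot of the radical line on LA is 54.38 from L and the perpendicular offset is √(63.1² − 54.38²) = 32.00. Taking the right-of-LA solution: K = (23.98, -25.34).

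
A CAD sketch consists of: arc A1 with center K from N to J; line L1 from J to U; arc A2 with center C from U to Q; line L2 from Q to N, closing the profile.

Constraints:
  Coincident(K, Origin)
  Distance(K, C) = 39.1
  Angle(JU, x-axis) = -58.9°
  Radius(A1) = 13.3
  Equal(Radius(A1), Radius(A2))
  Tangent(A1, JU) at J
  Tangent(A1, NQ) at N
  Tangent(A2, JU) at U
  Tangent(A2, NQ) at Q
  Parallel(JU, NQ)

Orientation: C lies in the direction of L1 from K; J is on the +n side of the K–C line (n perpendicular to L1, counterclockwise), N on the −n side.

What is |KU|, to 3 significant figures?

41.3

Tangency of A1 to both parallel lines with radius 13.3 puts J and N at K ± 13.3·n: J = (11.4, 6.87), N = (-11.4, -6.87). Equal radii place U and Q the same way about C: U = C + 13.3·n = (31.6, -26.6), Q = C − 13.3·n = (8.81, -40.3). Then |KU| = |U − K| = 41.3.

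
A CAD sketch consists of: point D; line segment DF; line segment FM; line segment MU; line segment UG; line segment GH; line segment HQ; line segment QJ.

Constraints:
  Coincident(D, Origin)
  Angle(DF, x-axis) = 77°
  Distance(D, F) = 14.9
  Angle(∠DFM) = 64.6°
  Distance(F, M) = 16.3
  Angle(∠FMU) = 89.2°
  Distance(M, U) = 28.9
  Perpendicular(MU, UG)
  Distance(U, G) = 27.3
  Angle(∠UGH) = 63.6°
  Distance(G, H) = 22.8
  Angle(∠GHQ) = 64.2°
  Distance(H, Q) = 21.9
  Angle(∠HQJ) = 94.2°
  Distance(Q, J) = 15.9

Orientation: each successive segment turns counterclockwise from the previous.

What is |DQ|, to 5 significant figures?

13.574

∠UGH = 63.6° gives GH at 129.60° from the x-axis; with |GH| = 22.8, H = (6.0768, 6.6832). ∠GHQ = 64.2° gives HQ at -114.60° from the x-axis; with |HQ| = 21.9, Q = (-3.0398, -13.229). Then |DQ| = |Q − D| = 13.574.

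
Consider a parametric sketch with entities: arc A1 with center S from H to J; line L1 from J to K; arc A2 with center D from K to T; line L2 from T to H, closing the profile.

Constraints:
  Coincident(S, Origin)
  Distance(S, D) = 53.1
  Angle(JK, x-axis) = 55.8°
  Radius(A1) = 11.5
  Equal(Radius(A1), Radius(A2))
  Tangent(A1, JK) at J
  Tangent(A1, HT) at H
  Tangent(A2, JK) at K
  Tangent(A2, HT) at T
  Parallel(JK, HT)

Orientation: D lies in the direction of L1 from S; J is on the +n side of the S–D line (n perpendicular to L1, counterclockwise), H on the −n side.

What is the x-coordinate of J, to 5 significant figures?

-9.5114

S is at the origin and D lies 53.1 along u from S, so D = 53.1·u = (29.847, 43.918). Tangency of A1 to both parallel lines with radius 11.5 puts J and H at S ± 11.5·n: J = (-9.5114, 6.4640), H = (9.5114, -6.4640). So J.x = -9.5114.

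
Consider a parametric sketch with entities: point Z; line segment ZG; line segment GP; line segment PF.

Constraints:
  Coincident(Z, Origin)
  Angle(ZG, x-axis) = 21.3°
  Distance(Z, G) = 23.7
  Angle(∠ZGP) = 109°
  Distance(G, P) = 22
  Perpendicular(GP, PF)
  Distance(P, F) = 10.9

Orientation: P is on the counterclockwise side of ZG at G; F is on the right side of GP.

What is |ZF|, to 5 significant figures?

44.638

∠ZGP = 109.0°, so GP runs at 21.3° + (180° − 109.0°) = 92.300° from the x-axis; with |GP| = 22.0, P = G + 22.0·(cos 92.300°, sin 92.300°) = (21.198, 30.591). GP ⟂ PF; with |PF| = 10.9 on the right of GP, F = P + 10.9·(0.99919, 0.040132) = (32.089, 31.029). Then |ZF| = |F − Z| = 44.638.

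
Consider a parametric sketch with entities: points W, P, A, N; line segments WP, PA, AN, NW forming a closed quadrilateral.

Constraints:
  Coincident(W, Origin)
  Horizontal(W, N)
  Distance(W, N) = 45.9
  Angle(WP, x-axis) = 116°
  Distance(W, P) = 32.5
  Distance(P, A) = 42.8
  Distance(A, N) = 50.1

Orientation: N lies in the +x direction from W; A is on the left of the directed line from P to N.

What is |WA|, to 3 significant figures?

52.2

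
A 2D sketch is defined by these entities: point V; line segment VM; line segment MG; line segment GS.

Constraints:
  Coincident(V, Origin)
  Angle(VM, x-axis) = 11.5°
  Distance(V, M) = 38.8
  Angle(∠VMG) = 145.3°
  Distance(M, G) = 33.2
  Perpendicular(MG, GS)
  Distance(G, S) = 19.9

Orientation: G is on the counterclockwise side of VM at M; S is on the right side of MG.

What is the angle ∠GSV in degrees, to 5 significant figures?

57.179°

V is at the origin; VM runs at 11.5° with length 38.8, so M = 38.8·(cos 11.5°, sin 11.5°) = (38.021, 7.7355). ∠VMG = 145.3°, so MG runs at 11.5° + (180° − 145.3°) = 46.200° from the x-axis; with |MG| = 33.2, G = M + 33.2·(cos 46.200°, sin 46.200°) = (61.000, 31.698). The perpendicularity gives GS at right angles to MG; with |GS| = 19.9 on the right of MG, S = G + 19.9·(0.72176, -0.69214) = (75.363, 17.924). Then cos ∠GSV = SG·SV / (|SG||SV|), giving 57.179°.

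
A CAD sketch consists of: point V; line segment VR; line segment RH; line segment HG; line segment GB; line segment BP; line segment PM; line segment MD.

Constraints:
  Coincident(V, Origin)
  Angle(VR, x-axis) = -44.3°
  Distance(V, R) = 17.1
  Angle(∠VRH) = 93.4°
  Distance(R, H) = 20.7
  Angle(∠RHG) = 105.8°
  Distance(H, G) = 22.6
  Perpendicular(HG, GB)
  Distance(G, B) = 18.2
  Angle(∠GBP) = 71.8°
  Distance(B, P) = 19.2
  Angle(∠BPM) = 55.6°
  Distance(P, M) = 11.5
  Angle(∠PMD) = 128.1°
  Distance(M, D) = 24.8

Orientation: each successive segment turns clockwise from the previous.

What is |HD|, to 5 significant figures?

39.209

∠BPM = 55.6° gives PM at -167.70° from the x-axis; with |PM| = 11.5, M = (-11.323, -17.138). ∠PMD = 128.1° gives MD at 140.40° from the x-axis; with |MD| = 24.8, D = (-30.432, -1.3303). Then |HD| = |D − H| = 39.209.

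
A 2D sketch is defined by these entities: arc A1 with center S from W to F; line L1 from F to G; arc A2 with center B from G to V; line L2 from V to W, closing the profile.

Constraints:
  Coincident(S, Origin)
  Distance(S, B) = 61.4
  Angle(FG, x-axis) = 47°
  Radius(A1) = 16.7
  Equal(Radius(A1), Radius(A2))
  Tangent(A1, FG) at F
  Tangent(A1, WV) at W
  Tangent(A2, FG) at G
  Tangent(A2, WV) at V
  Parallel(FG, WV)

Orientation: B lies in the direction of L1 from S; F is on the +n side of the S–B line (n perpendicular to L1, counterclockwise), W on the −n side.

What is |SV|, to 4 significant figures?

63.63

Tangency of A1 to both parallel lines with radius 16.7 puts F and W at S ± 16.7·n: F = (-12.21, 11.39), W = (12.21, -11.39). Equal radii place G and V the same way about B: G = B + 16.7·n = (29.66, 56.29), V = B − 16.7·n = (54.09, 33.52). Then |SV| = |V − S| = 63.63.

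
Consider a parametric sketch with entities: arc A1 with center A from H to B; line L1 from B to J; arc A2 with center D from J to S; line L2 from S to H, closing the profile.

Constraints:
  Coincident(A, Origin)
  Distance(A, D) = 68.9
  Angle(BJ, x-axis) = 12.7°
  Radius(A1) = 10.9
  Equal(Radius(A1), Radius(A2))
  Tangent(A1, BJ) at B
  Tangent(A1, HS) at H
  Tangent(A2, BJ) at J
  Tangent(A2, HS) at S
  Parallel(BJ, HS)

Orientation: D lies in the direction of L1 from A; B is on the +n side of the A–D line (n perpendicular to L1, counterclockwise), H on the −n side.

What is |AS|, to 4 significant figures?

69.76

The slot axis is L1's direction at 12.7°, so u = (cos 12.7°, sin 12.7°) = (0.9755, 0.2198) and n = (−sin 12.7°, cos 12.7°) = (-0.2198, 0.9755). A is at the origin and D lies 68.9 along u from A, so D = 68.9·u = (67.21, 15.15). Tangency of A1 to both parallel lines with radius 10.9 puts B and H at A ± 10.9·n: B = (-2.396, 10.63), H = (2.396, -10.63). Equal radii place J and S the same way about D: J = D + 10.9·n = (64.82, 25.78), S = D − 10.9·n = (69.61, 4.514). Then |AS| = |S − A| = 69.76.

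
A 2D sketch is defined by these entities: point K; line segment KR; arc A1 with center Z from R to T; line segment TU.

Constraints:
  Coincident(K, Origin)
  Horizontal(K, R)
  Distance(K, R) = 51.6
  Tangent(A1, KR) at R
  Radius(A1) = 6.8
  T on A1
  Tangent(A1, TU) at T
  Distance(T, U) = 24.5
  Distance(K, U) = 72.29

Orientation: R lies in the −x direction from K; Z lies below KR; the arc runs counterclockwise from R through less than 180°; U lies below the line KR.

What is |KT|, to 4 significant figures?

58.06

K is at the origin; KR is horizontal with |KR| = 51.6 and R on the −x side, so R = (-51.60, 0.000). Tangency of A1 to KR means the radius ZR is perpendicular to KR, so Z = R + (0, -6.8) = (-51.60, -6.800). Since ZT ⟂ TU (tangency), |ZU| = √(6.8² + 24.5²) = 25.43 regardless of where T sits on A1. So U lies on both circle(K, 72.29) and circle(Z, 25.43); the below-KR intersection is U = (-67.07, -26.98). T is the foot of the tangent from U: T = (-57.91, -4.258).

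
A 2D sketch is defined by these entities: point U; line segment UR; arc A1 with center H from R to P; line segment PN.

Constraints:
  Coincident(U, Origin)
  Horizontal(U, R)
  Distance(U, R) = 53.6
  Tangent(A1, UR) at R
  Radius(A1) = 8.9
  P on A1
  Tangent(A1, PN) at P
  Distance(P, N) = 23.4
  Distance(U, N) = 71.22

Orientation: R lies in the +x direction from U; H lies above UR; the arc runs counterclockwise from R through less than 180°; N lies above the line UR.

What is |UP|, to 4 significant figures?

63.05

U is at the origin; UR is horizontal with |UR| = 53.6 and R on the +x side, so R = (53.60, 0.000). A1 meets UR tangentially, so HR is at right angles to UR, so H = R + (0, 8.9) = (53.60, 8.900). Since HP ⟂ PN (tangency), |HN| = √(8.9² + 23.4²) = 25.04 regardless of where P sits on A1. So N lies on both circle(U, 71.22) and circle(H, 25.04); the above-UR intersection is N = (63.73, 31.79). P is the foot of the tangent from N: P = (62.49, 8.428).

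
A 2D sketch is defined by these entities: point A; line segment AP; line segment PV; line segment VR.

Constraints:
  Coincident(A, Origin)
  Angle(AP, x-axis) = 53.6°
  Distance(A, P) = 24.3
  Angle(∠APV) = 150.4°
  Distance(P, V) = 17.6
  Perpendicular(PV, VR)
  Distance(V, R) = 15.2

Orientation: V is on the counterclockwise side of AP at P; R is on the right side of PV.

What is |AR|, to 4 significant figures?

47.33

A is at the origin; AP runs at 53.6° with length 24.3, so P = 24.3·(cos 53.6°, sin 53.6°) = (14.42, 19.56). ∠APV = 150.4°, so PV runs at 53.6° + (180° − 150.4°) = 83.20° from the x-axis; with |PV| = 17.6, V = P + 17.6·(cos 83.20°, sin 83.20°) = (16.50, 37.04). The perpendicularity gives VR at right angles to PV; with |VR| = 15.2 on the right of PV, R = V + 15.2·(0.9930, -0.1184) = (31.60, 35.24). Then |AR| = |R − A| = 47.33.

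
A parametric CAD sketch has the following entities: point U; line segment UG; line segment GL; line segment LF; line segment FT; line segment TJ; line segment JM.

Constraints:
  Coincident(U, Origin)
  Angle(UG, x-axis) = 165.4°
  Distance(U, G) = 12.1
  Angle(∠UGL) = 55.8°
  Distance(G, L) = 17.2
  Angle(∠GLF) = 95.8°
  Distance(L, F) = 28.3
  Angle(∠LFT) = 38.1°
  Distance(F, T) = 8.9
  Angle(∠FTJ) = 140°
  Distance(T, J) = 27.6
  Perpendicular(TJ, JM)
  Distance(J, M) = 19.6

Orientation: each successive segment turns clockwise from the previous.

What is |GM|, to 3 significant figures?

32.4

∠FTJ = 140.0° gives TJ at 135° from the x-axis; with |TJ| = 27.6, J = (-6.49, 15.3). The perpendicularity gives JM at right angles to TJ, so JM runs at 45.1°; with |JM| = 19.6, M = (7.35, 29.2). Then |GM| = |M − G| = 32.4.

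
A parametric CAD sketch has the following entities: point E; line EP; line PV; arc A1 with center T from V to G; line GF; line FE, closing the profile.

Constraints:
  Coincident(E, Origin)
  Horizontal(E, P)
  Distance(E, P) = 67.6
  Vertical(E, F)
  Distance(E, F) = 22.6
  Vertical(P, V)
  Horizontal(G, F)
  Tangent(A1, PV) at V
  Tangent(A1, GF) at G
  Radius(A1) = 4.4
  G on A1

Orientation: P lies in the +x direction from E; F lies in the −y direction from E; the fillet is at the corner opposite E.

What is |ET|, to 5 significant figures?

65.768

E is at the origin; EP is horizontal with |EP| = 67.6 and P on the +x side, so P = (67.600, 0.0000). EF is vertical with |EF| = 22.6 and F on the −y side, so F = (0.0000, -22.600). The virtual corner opposite E is at (67.600, -22.600). Tangency of A1 to PV means the radius TV is perpendicular to PV and since A1 is tangent to GF there, TG ⟂ GF, with radius 4.4, so the center T sits 4.4 in from both sides at T = (63.200, -18.200). Then |ET| = |T − E| = 65.768.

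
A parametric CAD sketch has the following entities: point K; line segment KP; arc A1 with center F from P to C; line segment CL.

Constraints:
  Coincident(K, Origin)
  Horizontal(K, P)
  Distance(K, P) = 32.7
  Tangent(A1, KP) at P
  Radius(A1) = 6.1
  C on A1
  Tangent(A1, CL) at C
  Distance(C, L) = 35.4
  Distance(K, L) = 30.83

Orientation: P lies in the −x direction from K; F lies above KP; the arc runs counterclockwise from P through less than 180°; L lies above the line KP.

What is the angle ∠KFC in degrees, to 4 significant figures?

27.47°

K is at the origin; K and P share the same y with |KP| = 32.7 and P on the −x side, so P = (-32.70, 0.000). Since A1 is tangent to KP there, FP ⟂ KP, so F = P + (0, 6.1) = (-32.70, 6.100). Since FC ⟂ CL (tangency), |FL| = √(6.1² + 35.4²) = 35.92 regardless of where C sits on A1. So L lies on both circle(K, 30.83) and circle(F, 35.92); the above-KP intersection is L = (-6.084, 30.22). C is the foot of the tangent from L: C = (-27.90, 2.342).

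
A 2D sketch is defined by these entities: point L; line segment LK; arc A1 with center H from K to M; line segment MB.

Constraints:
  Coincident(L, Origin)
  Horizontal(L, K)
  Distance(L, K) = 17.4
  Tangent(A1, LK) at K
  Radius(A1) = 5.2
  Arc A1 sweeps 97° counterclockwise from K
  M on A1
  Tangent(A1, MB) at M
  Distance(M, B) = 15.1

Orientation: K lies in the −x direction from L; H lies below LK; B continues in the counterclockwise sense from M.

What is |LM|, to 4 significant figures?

23.30

L is at the origin; LK is horizontal with |LK| = 17.4 and K on the −x side, so K = (-17.40, 0.000). The tangent condition forces HK to be normal to LK, so H = K + (0, -5.2) = (-17.40, -5.200). On A1, K sits at bearing 90° from H; a 97° counterclockwise sweep puts M at bearing 187°, so M = H + 5.2·(cos 187°, sin 187°) = (-22.56, -5.834). Then |LM| = |M − L| = 23.30.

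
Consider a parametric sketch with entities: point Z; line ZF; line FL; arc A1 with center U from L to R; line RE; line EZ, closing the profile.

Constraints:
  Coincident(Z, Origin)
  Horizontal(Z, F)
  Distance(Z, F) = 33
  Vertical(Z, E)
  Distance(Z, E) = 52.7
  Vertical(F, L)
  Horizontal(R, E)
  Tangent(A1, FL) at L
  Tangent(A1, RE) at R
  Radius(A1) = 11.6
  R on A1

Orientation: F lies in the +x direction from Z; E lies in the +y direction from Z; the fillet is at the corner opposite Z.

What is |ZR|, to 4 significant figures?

56.88

Z is at the origin; Z and F share the same y with |ZF| = 33.0 and F on the +x side, so F = (33.00, 0.000). Z and E share the same x with |ZE| = 52.7 and E on the +y side, so E = (0.000, 52.70). The virtual corner opposite Z is at (33.00, 52.70). A1 meets FL tangentially, so UL is at right angles to FL and tangency of A1 to RE means the radius UR is perpendicular to RE, with radius 11.6, so the center U sits 11.6 in from both sides at U = (21.40, 41.10). That places the tangent points at L = (33.00, 41.10) on FL and R = (21.40, 52.70) on RE. Then |ZR| = |R − Z| = 56.88.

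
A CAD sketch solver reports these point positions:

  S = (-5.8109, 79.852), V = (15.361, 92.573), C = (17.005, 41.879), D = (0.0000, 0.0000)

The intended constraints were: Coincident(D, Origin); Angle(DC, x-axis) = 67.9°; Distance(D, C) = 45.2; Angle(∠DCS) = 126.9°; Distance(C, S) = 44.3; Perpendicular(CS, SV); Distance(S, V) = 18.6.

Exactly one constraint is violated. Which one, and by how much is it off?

Distance(S, V) = 18.6 — off by 6.10.

D = (0.00, 0.00) ✓; DC at 67.90° ✓; |DC| = 45.20 ✓; ∠DCS = 126.9° ✓; |CS| = 44.30 ✓; ∠(CS, SV) = 90.00° ✓; |SV| = 24.70 ✗.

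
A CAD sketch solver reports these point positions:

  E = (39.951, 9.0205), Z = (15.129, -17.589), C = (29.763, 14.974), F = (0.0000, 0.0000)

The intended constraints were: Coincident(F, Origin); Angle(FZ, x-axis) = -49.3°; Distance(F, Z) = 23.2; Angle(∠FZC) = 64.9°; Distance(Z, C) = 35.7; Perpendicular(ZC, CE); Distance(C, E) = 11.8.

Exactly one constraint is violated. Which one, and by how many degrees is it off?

Perpendicular(ZC, CE) — off by 6.10°.

F = (0.00, 0.00) ✓; FZ at -49.30° ✓; |FZ| = 23.20 ✓; ∠FZC = 64.90° ✓; |ZC| = 35.70 ✓; ∠(ZC, CE) = 96.10° ✗; |CE| = 11.80 ✓.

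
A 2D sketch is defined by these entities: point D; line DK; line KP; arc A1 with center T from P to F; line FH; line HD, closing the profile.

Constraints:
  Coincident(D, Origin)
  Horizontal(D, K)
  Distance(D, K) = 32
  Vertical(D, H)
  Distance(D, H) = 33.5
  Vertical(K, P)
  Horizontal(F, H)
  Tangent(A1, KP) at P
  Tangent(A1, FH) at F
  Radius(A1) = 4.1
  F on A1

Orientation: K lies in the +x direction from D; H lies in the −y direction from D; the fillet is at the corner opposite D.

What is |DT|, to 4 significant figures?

40.53

DH is vertical with |DH| = 33.5 and H on the −y side, so H = (0.000, -33.50). The virtual corner opposite D is at (32.00, -33.50). Tangency of A1 to KP means the radius TP is perpendicular to KP and tangency of A1 to FH means the radius TF is perpendicular to FH, with radius 4.1, so the center T sits 4.1 in from both sides at T = (27.90, -29.40). Then |DT| = |T − D| = 40.53.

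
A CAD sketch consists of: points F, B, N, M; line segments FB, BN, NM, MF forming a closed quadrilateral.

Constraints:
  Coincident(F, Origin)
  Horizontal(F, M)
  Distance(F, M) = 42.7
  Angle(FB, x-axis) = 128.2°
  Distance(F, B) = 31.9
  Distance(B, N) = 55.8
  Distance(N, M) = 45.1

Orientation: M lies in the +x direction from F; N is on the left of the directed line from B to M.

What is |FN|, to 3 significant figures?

54.9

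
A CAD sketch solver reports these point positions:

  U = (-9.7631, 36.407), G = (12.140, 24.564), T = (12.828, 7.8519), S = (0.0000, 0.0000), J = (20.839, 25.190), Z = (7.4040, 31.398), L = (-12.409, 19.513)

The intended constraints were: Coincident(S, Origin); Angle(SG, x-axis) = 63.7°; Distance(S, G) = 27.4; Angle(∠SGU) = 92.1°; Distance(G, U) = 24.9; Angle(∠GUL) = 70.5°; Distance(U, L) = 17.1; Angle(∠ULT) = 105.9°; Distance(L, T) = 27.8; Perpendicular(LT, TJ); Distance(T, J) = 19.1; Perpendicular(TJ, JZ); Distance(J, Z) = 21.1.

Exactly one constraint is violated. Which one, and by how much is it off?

Distance(J, Z) = 21.1 — off by 6.30.

S = (0.00, 0.00) ✓; SG at 63.70° ✓; |SG| = 27.40 ✓; ∠SGU = 92.10° ✓; |GU| = 24.90 ✓; ∠GUL = 70.50° ✓; |UL| = 17.10 ✓; ∠ULT = 105.9° ✓; |LT| = 27.80 ✓; ∠(LT, TJ) = 90.00° ✓; |TJ| = 19.10 ✓; ∠(TJ, JZ) = 90.00° ✓; |JZ| = 14.80 ✗.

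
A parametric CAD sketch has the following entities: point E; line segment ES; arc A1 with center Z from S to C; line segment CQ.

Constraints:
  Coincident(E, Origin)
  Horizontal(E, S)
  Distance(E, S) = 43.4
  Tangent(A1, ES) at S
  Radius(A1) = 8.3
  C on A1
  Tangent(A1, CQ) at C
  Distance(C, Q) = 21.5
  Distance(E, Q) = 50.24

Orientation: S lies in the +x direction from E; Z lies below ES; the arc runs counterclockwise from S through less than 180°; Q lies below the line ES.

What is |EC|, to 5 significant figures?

36.639

E is at the origin; ES is horizontal with |ES| = 43.4 and S on the +x side, so S = (43.400, 0.0000). The tangent condition forces ZS to be normal to ES, so Z = S + (0, -8.3) = (43.400, -8.3000). Since ZC ⟂ CQ (tangency), |ZQ| = √(8.3² + 21.5²) = 23.046 regardless of where C sits on A1. So Q lies on both circle(E, 50.24) and circle(Z, 23.046); the below-ES intersection is Q = (39.522, -31.018). C is the foot of the tangent from Q: C = (35.264, -9.9435).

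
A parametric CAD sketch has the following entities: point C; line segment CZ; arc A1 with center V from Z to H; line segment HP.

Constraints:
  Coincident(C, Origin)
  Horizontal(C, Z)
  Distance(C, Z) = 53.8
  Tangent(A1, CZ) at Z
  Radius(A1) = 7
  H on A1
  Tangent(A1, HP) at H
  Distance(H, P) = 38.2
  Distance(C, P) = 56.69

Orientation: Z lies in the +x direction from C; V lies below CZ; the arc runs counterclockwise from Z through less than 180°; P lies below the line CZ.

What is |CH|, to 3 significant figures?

47.3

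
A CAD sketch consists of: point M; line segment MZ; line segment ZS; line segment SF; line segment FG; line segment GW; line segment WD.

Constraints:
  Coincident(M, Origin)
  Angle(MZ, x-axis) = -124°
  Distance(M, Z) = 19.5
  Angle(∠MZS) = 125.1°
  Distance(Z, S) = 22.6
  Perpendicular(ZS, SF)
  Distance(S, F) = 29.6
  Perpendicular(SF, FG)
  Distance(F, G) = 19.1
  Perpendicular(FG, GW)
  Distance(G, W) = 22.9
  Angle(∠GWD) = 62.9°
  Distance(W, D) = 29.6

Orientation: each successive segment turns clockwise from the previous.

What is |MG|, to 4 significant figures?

20.07

M is at the origin; MZ runs at -124.0° with length 19.5, so Z = (-10.90, -16.17). ∠MZS = 125.1° gives ZS at -178.9° from the x-axis; with |ZS| = 22.6, S = (-33.50, -16.60). ZS ⟂ SF, so SF runs at 91.10°; with |SF| = 29.6, F = (-34.07, 12.99). SF is perpendicular to FG, so FG runs at 1.100°; with |FG| = 19.1, G = (-14.97, 13.36). Then |MG| = |G − M| = 20.07.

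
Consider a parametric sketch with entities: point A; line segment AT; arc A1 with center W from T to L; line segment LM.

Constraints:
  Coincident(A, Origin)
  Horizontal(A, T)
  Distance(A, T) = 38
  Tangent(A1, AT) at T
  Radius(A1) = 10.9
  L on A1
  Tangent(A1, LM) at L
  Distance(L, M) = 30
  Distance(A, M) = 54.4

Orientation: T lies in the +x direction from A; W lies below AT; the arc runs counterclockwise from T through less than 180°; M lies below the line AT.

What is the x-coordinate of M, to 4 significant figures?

33.89

A is at the origin; A and T share the same y with |AT| = 38.0 and T on the +x side, so T = (38.00, 0.000). Tangency of A1 to AT means the radius WT is perpendicular to AT, so W = T + (0, -10.9) = (38.00, -10.90). Since WL ⟂ LM (tangency), |WM| = √(10.9² + 30.0²) = 31.92 regardless of where L sits on A1. So M lies on both circle(A, 54.4) and circle(W, 31.92); the below-AT intersection is M = (33.89, -42.55). L is the foot of the tangent from M: L = (27.36, -13.27).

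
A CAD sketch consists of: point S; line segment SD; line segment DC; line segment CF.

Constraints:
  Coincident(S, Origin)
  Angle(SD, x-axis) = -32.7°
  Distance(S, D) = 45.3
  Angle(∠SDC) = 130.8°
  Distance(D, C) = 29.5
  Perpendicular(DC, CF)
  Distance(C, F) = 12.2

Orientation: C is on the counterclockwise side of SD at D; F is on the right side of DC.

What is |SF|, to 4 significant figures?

75.20

∠SDC = 130.8°, so DC runs at -32.7° + (180° − 130.8°) = 16.50° from the x-axis; with |DC| = 29.5, C = D + 29.5·(cos 16.50°, sin 16.50°) = (66.41, -16.09). The perpendicularity gives CF at right angles to DC; with |CF| = 12.2 on the right of DC, F = C + 12.2·(0.2840, -0.9588) = (69.87, -27.79). Then |SF| = |F − S| = 75.20.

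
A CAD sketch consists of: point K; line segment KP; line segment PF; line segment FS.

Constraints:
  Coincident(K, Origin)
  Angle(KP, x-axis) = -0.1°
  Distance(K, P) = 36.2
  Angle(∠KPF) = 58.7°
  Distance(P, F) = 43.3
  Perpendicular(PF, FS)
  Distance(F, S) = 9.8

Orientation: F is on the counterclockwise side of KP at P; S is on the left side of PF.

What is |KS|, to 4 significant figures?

32.35

K is at the origin; KP runs at -0.1° with length 36.2, so P = 36.2·(cos -0.1°, sin -0.1°) = (36.20, -0.06318). ∠KPF = 58.7°, so PF runs at -0.1° + (180° − 58.7°) = 121.2° from the x-axis; with |PF| = 43.3, F = P + 43.3·(cos 121.2°, sin 121.2°) = (13.77, 36.97). PF ⟂ FS; with |FS| = 9.8 on the left of PF, S = F + 9.8·(-0.8554, -0.5180) = (5.387, 31.90). Then |KS| = |S − K| = 32.35.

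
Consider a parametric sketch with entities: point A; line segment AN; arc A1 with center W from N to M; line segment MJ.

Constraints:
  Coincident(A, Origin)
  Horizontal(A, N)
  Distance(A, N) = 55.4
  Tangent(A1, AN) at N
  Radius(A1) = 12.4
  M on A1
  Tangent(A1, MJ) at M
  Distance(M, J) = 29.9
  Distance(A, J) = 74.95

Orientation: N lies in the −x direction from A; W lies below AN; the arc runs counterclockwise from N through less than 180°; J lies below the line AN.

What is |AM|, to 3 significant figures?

69.2

Checks: |WM| = 12.40 ✓; ∠(WM, MJ) = 90.00° ✓; |MJ| = 29.90 ✓; |AJ| = 74.95 ✓.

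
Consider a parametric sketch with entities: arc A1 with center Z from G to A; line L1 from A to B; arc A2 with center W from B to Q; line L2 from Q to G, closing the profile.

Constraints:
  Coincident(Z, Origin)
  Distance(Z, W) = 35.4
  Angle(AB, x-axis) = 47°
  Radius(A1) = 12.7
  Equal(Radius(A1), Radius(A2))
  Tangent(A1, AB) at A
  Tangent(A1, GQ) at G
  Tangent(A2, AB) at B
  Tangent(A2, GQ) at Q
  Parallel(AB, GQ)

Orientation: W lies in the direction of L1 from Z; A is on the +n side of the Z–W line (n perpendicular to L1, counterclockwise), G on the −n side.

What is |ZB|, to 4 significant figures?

37.61

The slot axis is L1's direction at 47.0°, so u = (cos 47.0°, sin 47.0°) = (0.6820, 0.7314) and n = (−sin 47.0°, cos 47.0°) = (-0.7314, 0.6820). Z is at the origin and W lies 35.4 along u from Z, so W = 35.4·u = (24.14, 25.89). Tangency of A1 to both parallel lines with radius 12.7 puts A and G at Z ± 12.7·n: A = (-9.288, 8.661), G = (9.288, -8.661). Equal radii place B and Q the same way about W: B = W + 12.7·n = (14.85, 34.55), Q = W − 12.7·n = (33.43, 17.23). Then |ZB| = |B − Z| = 37.61.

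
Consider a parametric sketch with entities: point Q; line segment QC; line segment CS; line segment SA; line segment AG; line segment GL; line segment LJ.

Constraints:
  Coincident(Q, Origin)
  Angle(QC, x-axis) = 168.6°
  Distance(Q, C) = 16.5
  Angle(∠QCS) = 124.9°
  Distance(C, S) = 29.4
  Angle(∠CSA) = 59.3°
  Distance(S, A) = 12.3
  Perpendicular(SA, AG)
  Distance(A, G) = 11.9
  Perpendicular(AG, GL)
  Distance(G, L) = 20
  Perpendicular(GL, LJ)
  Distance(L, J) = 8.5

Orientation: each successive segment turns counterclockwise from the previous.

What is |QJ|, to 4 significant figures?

45.46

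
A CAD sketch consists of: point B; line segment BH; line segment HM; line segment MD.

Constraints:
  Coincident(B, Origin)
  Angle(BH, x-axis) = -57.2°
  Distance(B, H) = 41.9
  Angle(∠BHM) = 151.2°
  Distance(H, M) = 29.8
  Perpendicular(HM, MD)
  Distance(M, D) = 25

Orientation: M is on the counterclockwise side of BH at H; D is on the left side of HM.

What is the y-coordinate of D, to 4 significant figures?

-27.40

B is at the origin; BH runs at -57.2° with length 41.9, so H = 41.9·(cos -57.2°, sin -57.2°) = (22.70, -35.22). ∠BHM = 151.2°, so HM runs at -57.2° + (180° − 151.2°) = -28.40° from the x-axis; with |HM| = 29.8, M = H + 29.8·(cos -28.40°, sin -28.40°) = (48.91, -49.39). The perpendicularity gives MD at right angles to HM; with |MD| = 25.0 on the left of HM, D = M + 25.0·(0.4756, 0.8796) = (60.80, -27.40). So D.y = -27.40.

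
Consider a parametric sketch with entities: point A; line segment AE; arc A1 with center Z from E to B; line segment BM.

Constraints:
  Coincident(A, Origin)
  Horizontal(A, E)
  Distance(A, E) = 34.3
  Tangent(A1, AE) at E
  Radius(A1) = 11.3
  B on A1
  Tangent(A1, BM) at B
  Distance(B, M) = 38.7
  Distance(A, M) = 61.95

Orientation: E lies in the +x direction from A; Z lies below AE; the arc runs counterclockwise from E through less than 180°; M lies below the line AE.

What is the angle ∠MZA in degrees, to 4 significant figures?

108.2°

Checks: |ZB| = 11.30 ✓; ∠(ZB, BM) = 90.00° ✓; |BM| = 38.70 ✓; |AM| = 61.95 ✓.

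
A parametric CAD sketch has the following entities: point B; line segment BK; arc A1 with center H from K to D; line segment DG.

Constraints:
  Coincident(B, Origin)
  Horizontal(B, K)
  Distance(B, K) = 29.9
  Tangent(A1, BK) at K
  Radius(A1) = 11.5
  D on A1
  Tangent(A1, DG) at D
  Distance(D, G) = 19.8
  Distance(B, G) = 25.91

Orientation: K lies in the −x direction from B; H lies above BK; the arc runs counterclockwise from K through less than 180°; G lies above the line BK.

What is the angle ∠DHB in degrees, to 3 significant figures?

6.67°

Checks: |BK| = 29.90 ✓; |HD| = 11.50 ✓; ∠(HD, DG) = 90.00° ✓; |DG| = 19.80 ✓; |BG| = 25.91 ✓.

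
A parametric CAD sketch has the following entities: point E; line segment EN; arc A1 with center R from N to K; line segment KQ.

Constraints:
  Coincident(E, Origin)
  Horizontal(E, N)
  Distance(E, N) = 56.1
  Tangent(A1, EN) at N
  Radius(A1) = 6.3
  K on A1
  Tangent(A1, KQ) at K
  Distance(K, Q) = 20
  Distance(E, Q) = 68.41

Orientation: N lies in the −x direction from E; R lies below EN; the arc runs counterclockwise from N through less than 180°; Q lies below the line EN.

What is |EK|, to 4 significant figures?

62.68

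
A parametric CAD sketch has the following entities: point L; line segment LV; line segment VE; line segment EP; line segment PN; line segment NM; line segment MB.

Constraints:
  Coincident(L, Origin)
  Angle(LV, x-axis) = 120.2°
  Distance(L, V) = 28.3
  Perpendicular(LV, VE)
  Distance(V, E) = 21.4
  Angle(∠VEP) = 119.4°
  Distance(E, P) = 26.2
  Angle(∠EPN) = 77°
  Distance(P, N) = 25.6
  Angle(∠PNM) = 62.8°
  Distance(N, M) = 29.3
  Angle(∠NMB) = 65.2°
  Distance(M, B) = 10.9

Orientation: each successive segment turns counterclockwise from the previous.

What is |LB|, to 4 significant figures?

31.72

∠PNM = 62.8° gives NM at 131.0° from the x-axis; with |NM| = 29.3, M = (-26.73, 15.72). ∠NMB = 65.2° gives MB at -114.2° from the x-axis; with |MB| = 10.9, B = (-31.19, 5.774). Then |LB| = |B − L| = 31.72.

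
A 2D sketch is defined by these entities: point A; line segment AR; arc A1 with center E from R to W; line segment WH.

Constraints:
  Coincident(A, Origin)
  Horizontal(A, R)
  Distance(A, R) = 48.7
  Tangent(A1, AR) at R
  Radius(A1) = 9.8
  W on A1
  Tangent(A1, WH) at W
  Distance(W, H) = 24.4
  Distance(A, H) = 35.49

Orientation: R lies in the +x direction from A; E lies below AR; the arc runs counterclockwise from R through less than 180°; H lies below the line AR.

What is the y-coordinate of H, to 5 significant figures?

-23.724

A is at the origin; AR is horizontal with |AR| = 48.7 and R on the +x side, so R = (48.700, 0.0000). The tangent condition forces ER to be normal to AR, so E = R + (0, -9.8) = (48.700, -9.8000). Since EW ⟂ WH (tangency), |EH| = √(9.8² + 24.4²) = 26.294 regardless of where W sits on A1. So H lies on both circle(A, 35.49) and circle(E, 26.294); the below-AR intersection is H = (26.395, -23.724). W is the foot of the tangent from H: W = (40.786, -4.0200).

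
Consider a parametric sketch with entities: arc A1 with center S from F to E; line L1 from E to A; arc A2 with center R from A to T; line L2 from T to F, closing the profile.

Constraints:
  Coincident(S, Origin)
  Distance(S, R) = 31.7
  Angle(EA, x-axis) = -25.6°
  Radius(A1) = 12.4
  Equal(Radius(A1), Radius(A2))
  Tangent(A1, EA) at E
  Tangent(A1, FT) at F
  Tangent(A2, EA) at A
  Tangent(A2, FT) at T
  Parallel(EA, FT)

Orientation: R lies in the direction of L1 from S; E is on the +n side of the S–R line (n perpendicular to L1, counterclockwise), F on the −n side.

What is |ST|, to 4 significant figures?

34.04

The slot axis is L1's direction at -25.6°, so u = (cos -25.6°, sin -25.6°) = (0.9018, -0.4321) and n = (−sin -25.6°, cos -25.6°) = (0.4321, 0.9018). S is at the origin and R lies 31.7 along u from S, so R = 31.7·u = (28.59, -13.70). Tangency of A1 to both parallel lines with radius 12.4 puts E and F at S ± 12.4·n: E = (5.358, 11.18), F = (-5.358, -11.18). Equal radii place A and T the same way about R: A = R + 12.4·n = (33.95, -2.514), T = R − 12.4·n = (23.23, -24.88). Then |ST| = |T − S| = 34.04.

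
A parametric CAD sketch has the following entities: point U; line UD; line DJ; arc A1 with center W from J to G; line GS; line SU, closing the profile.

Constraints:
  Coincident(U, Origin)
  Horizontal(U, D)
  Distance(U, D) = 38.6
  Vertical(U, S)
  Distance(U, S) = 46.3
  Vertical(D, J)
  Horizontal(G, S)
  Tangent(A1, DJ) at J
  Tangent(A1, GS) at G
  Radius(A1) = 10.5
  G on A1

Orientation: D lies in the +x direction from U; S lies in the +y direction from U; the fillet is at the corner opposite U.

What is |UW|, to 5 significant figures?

45.511

US is vertical with |US| = 46.3 and S on the +y side, so S = (0.0000, 46.300). The virtual corner opposite U is at (38.600, 46.300). The tangent condition forces WJ to be normal to DJ and A1 meets GS tangentially, so WG is at right angles to GS, with radius 10.5, so the center W sits 10.5 in from both sides at W = (28.100, 35.800). Then |UW| = |W − U| = 45.511.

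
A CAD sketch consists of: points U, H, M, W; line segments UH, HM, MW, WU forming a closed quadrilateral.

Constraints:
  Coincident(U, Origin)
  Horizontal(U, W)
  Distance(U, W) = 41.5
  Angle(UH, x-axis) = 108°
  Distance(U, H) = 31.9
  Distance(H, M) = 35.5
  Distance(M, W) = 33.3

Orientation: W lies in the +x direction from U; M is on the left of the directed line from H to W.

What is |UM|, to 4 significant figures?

38.91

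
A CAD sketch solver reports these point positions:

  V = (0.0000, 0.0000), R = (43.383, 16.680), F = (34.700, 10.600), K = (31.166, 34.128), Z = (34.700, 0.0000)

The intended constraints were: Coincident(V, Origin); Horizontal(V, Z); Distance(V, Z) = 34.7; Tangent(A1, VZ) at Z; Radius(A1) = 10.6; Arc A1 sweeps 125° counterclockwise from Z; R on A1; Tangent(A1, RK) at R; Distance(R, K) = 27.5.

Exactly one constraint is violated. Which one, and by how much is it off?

Distance(R, K) = 27.5 — off by 6.20.

V = (0.00, 0.00) ✓; V.y = 0.00, Z.y = 0.00 ✓; |VZ| = 34.70 ✓; ∠(FZ, ZV) = 90.00° ✓; |FZ| = 10.60 ✓; bearing(F→R) − bearing(F→Z) = 125.0° ✓; |FR| = 10.60 ✓; ∠(FR, RK) = 90.00° ✓; |RK| = 21.30 ✗.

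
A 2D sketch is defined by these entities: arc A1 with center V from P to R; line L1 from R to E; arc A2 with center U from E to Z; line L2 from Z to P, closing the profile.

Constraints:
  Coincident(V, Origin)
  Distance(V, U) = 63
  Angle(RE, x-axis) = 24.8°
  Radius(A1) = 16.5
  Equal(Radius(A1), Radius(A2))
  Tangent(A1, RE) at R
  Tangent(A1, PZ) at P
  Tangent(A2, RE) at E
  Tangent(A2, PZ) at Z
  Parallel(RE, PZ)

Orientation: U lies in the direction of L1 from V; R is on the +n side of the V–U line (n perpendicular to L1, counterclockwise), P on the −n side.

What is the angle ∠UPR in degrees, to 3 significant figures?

75.3°

V is at the origin and U lies 63.0 along u from V, so U = 63.0·u = (57.2, 26.4). Tangency of A1 to both parallel lines with radius 16.5 puts R and P at V ± 16.5·n: R = (-6.92, 15.0), P = (6.92, -15.0). Then cos ∠UPR = PU·PR / (|PU||PR|), giving 75.3°.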